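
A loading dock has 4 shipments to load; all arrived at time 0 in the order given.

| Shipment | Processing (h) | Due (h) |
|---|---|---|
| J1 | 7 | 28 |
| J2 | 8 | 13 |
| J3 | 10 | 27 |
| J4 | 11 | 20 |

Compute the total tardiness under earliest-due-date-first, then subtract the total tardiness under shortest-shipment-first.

-8

EDD (increasing due date): J2 J4 J3 J1.
J2: 0→8, due 13, tardiness 0
J4: 8→19, due 20, tardiness 0
J3: 19→29, due 27, tardiness 2
J1: 29→36, due 28, tardiness 8
Sum = 0+0+2+8 = 10.
SPT (increasing processing time): J1 J2 J3 J4.
J1: 0→7, due 28, tardiness 0
J2: 7→15, due 13, tardiness 2
J3: 15→25, due 27, tardiness 0
J4: 25→36, due 20, tardiness 16
Sum = 0+2+0+16 = 18.
Difference = 10 − 18 = -8.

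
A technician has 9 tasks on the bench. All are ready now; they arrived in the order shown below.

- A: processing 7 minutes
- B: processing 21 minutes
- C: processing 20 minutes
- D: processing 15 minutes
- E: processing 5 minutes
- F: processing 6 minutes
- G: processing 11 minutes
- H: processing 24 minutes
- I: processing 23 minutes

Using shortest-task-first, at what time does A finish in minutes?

SPT (increasing processing time): E F A G D C B I H.
E: 0→5
F: 5→11
A: 11→18

18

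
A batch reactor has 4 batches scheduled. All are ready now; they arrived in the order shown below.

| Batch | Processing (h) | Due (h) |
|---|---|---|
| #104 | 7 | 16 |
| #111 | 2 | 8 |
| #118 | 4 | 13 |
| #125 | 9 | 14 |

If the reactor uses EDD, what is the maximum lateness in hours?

6

EDD (increasing due date): #111 #118 #125 #104.
#111: 0→2, due 8, lateness -6
#118: 2→6, due 13, lateness -7
#125: 6→15, due 14, lateness 1
#104: 15→22, due 16, lateness 6
Maximum = 6.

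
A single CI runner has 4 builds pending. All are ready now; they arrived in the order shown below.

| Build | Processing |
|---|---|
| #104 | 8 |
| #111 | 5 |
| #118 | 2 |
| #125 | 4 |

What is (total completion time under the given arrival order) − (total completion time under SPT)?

FIFO (arrival order): #104 #111 #118 #125.
#104: 0→8
#111: 8→13
#118: 13→15
#125: 15→19
Sum = 8+13+15+19 = 55.
SPT (increasing processing time): #118 #125 #111 #104.
#118: 0→2
#125: 2→6
#111: 6→11
#104: 11→19
Sum = 2+6+11+19 = 38.
Difference = 55 − 38 = 17.

17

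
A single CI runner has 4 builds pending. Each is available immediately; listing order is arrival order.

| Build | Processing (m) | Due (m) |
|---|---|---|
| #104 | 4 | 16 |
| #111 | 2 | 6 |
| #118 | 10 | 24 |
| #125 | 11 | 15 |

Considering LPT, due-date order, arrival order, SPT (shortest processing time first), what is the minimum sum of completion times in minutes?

51

LPT (decreasing processing time): #125 #118 #104 #111.
#125: 0→11
#118: 11→21
#104: 21→25
#111: 25→27
Sum = 11+21+25+27 = 84.
EDD (increasing due date): #111 #125 #104 #118.
#111: 0→2
#125: 2→13
#104: 13→17
#118: 17→27
Sum = 2+13+17+27 = 59.
FIFO (arrival order): #104 #111 #118 #125.
#104: 0→4
#111: 4→6
#118: 6→16
#125: 16→27
Sum = 4+6+16+27 = 53.
SPT (increasing processing time): #111 #104 #118 #125.
#111: 0→2
#104: 2→6
#118: 6→16
#125: 16→27
Sum = 2+6+16+27 = 51.
LPT 84, EDD 59, FIFO 53, SPT 51 → minimum 51.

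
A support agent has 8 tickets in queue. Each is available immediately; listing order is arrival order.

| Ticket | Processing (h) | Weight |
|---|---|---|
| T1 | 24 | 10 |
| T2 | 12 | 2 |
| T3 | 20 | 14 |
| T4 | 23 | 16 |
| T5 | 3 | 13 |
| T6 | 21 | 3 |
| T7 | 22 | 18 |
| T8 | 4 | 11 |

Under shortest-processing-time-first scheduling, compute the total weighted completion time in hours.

5326

SPT (increasing processing time): T5 T8 T2 T3 T6 T7 T4 T1.
T5: finishes 3, weight 13, w·C = 39
T8: finishes 7, weight 11, w·C = 77
T2: finishes 19, weight 2, w·C = 38
T3: finishes 39, weight 14, w·C = 546
T6: finishes 60, weight 3, w·C = 180
T7: finishes 82, weight 18, w·C = 1476
T4: finishes 105, weight 16, w·C = 1680
T1: finishes 129, weight 10, w·C = 1290
Sum = 39+77+38+546+180+1476+1680+1290 = 5326.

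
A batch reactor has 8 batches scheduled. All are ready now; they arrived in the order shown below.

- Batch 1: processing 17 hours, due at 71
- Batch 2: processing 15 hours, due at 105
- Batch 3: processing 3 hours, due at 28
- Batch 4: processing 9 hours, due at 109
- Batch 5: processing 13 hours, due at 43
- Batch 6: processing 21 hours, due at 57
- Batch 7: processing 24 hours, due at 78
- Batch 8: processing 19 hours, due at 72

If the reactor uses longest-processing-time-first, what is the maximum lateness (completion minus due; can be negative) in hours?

93

LPT (decreasing processing time): Batch 7 Batch 6 Batch 8 Batch 1 Batch 2 Batch 5 Batch 4 Batch 3.
Batch 7: 0→24, due 78, lateness -54
Batch 6: 24→45, due 57, lateness -12
Batch 8: 45→64, due 72, lateness -8
Batch 1: 64→81, due 71, lateness 10
Batch 2: 81→96, due 105, lateness -9
Batch 5: 96→109, due 43, lateness 66
Batch 4: 109→118, due 109, lateness 9
Batch 3: 118→121, due 28, lateness 93
Maximum = 93.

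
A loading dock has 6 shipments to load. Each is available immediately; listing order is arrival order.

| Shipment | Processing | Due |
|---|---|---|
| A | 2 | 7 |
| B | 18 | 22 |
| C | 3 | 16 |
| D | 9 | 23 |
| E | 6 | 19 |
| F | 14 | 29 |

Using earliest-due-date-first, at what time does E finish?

EDD (increasing due date): A C E B D F.
A: 0→2
C: 2→5
E: 5→11

11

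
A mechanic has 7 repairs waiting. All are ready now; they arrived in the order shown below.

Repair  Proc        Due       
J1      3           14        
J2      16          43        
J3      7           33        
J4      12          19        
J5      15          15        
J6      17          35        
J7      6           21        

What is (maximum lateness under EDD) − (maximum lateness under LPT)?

EDD (increasing due date): J1 J5 J4 J7 J3 J6 J2.
J1: 0→3, due 14, lateness -11
J5: 3→18, due 15, lateness 3
J4: 18→30, due 19, lateness 11
J7: 30→36, due 21, lateness 15
J3: 36→43, due 33, lateness 10
J6: 43→60, due 35, lateness 25
J2: 60→76, due 43, lateness 33
Maximum = 33.
LPT (decreasing processing time): J6 J2 J5 J4 J3 J7 J1.
J6: 0→17, due 35, lateness -18
J2: 17→33, due 43, lateness -10
J5: 33→48, due 15, lateness 33
J4: 48→60, due 19, lateness 41
J3: 60→67, due 33, lateness 34
J7: 67→73, due 21, lateness 52
J1: 73→76, due 14, lateness 62
Maximum = 62.
Difference = 33 − 62 = -29.

-29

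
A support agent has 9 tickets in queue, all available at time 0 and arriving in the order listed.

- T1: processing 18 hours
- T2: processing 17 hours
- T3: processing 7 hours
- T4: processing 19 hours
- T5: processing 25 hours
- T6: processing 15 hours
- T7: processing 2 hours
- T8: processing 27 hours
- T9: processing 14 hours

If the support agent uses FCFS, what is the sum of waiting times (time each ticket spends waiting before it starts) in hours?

576

FIFO (arrival order): T1 T2 T3 T4 T5 T6 T7 T8 T9.
T1: waits 0, runs 0→18
T2: waits 18, runs 18→35
T3: waits 35, runs 35→42
T4: waits 42, runs 42→61
T5: waits 61, runs 61→86
T6: waits 86, runs 86→101
T7: waits 101, runs 101→103
T8: waits 103, runs 103→130
T9: waits 130, runs 130→144
Sum = 0+18+35+42+61+86+101+103+130 = 576.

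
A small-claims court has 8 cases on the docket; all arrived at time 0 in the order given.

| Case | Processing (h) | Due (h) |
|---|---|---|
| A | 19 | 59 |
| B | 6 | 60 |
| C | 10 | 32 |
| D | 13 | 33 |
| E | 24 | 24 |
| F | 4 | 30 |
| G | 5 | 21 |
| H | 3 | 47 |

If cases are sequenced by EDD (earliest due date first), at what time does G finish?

5

EDD (increasing due date): G E F C D H A B.
G: 0→5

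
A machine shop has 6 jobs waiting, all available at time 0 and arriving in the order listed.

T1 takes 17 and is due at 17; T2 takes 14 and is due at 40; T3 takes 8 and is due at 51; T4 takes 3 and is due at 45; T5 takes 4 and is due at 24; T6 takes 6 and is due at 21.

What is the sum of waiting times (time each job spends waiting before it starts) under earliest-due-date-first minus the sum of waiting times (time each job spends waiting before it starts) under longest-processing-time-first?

EDD (increasing due date): T1 T6 T5 T2 T4 T3.
T1: waits 0, runs 0→17
T6: waits 17, runs 17→23
T5: waits 23, runs 23→27
T2: waits 27, runs 27→41
T4: waits 41, runs 41→44
T3: waits 44, runs 44→52
Sum = 0+17+23+27+41+44 = 152.
LPT (decreasing processing time): T1 T2 T3 T6 T5 T4.
T1: waits 0, runs 0→17
T2: waits 17, runs 17→31
T3: waits 31, runs 31→39
T6: waits 39, runs 39→45
T5: waits 45, runs 45→49
T4: waits 49, runs 49→52
Sum = 0+17+31+39+45+49 = 181.
Difference = 152 − 181 = -29.

-29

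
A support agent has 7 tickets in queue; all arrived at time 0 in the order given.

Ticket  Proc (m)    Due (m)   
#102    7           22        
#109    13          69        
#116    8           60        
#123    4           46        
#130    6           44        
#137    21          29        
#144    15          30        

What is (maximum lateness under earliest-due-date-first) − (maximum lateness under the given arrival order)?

-31

EDD (increasing due date): #102 #137 #144 #130 #123 #116 #109.
#102: 0→7, due 22, lateness -15
#137: 7→28, due 29, lateness -1
#144: 28→43, due 30, lateness 13
#130: 43→49, due 44, lateness 5
#123: 49→53, due 46, lateness 7
#116: 53→61, due 60, lateness 1
#109: 61→74, due 69, lateness 5
Maximum = 13.
FIFO (arrival order): #102 #109 #116 #123 #130 #137 #144.
#102: 0→7, due 22, lateness -15
#109: 7→20, due 69, lateness -49
#116: 20→28, due 60, lateness -32
#123: 28→32, due 46, lateness -14
#130: 32→38, due 44, lateness -6
#137: 38→59, due 29, lateness 30
#144: 59→74, due 30, lateness 44
Maximum = 44.
Difference = 13 − 44 = -31.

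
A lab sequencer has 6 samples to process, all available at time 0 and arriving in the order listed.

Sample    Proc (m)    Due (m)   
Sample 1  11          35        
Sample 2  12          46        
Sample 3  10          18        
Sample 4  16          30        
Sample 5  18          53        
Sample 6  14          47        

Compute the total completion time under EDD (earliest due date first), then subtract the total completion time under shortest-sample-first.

EDD (increasing due date): Sample 3 Sample 4 Sample 1 Sample 2 Sample 6 Sample 5.
Sample 3: 0→10
Sample 4: 10→26
Sample 1: 26→37
Sample 2: 37→49
Sample 6: 49→63
Sample 5: 63→81
Sum = 10+26+37+49+63+81 = 266.
SPT (increasing processing time): Sample 3 Sample 1 Sample 2 Sample 6 Sample 4 Sample 5.
Sample 3: 0→10
Sample 1: 10→21
Sample 2: 21→33
Sample 6: 33→47
Sample 4: 47→63
Sample 5: 63→81
Sum = 10+21+33+47+63+81 = 255.
Difference = 266 − 255 = 11.

11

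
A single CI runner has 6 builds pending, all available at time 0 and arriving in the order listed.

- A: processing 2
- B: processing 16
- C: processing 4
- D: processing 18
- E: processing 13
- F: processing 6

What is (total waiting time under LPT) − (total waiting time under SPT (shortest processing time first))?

123

LPT (decreasing processing time): D B E F C A.
D: waits 0, runs 0→18
B: waits 18, runs 18→34
E: waits 34, runs 34→47
F: waits 47, runs 47→53
C: waits 53, runs 53→57
A: waits 57, runs 57→59
Sum = 0+18+34+47+53+57 = 209.
SPT (increasing processing time): A C F E B D.
A: waits 0, runs 0→2
C: waits 2, runs 2→6
F: waits 6, runs 6→12
E: waits 12, runs 12→25
B: waits 25, runs 25→41
D: waits 41, runs 41→59
Sum = 0+2+6+12+25+41 = 86.
Difference = 209 − 86 = 123.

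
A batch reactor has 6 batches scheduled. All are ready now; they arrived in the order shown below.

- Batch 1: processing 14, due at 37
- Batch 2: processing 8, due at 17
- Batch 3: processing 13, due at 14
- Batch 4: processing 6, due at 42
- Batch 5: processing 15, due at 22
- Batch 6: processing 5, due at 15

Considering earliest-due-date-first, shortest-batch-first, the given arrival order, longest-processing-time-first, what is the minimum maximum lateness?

EDD (increasing due date): Batch 3 Batch 6 Batch 2 Batch 5 Batch 1 Batch 4.
Batch 3: 0→13, due 14, lateness -1
Batch 6: 13→18, due 15, lateness 3
Batch 2: 18→26, due 17, lateness 9
Batch 5: 26→41, due 22, lateness 19
Batch 1: 41→55, due 37, lateness 18
Batch 4: 55→61, due 42, lateness 19
Maximum = 19.
SPT (increasing processing time): Batch 6 Batch 4 Batch 2 Batch 3 Batch 1 Batch 5.
Batch 6: 0→5, due 15, lateness -10
Batch 4: 5→11, due 42, lateness -31
Batch 2: 11→19, due 17, lateness 2
Batch 3: 19→32, due 14, lateness 18
Batch 1: 32→46, due 37, lateness 9
Batch 5: 46→61, due 22, lateness 39
Maximum = 39.
FIFO (arrival order): Batch 1 Batch 2 Batch 3 Batch 4 Batch 5 Batch 6.
Batch 1: 0→14, due 37, lateness -23
Batch 2: 14→22, due 17, lateness 5
Batch 3: 22→35, due 14, lateness 21
Batch 4: 35→41, due 42, lateness -1
Batch 5: 41→56, due 22, lateness 34
Batch 6: 56→61, due 15, lateness 46
Maximum = 46.
LPT (decreasing processing time): Batch 5 Batch 1 Batch 3 Batch 2 Batch 4 Batch 6.
Batch 5: 0→15, due 22, lateness -7
Batch 1: 15→29, due 37, lateness -8
Batch 3: 29→42, due 14, lateness 28
Batch 2: 42→50, due 17, lateness 33
Batch 4: 50→56, due 42, lateness 14
Batch 6: 56→61, due 15, lateness 46
Maximum = 46.
EDD 19, SPT 39, FIFO 46, LPT 46 → minimum 19.

19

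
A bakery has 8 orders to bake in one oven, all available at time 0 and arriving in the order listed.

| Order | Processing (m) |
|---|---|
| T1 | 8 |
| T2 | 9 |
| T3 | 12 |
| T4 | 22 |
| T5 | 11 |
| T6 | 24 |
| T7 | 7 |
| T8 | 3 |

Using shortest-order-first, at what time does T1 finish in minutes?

SPT (increasing processing time): T8 T7 T1 T2 T5 T3 T4 T6.
T8: 0→3
T7: 3→10
T1: 10→18

18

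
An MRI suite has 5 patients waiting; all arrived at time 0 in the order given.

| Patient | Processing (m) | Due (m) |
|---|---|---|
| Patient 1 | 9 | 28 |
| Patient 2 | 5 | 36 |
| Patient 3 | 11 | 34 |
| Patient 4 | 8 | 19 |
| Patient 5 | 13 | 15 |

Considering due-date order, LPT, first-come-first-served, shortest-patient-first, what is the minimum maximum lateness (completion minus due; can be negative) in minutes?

10

EDD (increasing due date): Patient 5 Patient 4 Patient 1 Patient 3 Patient 2.
Patient 5: 0→13, due 15, lateness -2
Patient 4: 13→21, due 19, lateness 2
Patient 1: 21→30, due 28, lateness 2
Patient 3: 30→41, due 34, lateness 7
Patient 2: 41→46, due 36, lateness 10
Maximum = 10.
LPT (decreasing processing time): Patient 5 Patient 3 Patient 1 Patient 4 Patient 2.
Patient 5: 0→13, due 15, lateness -2
Patient 3: 13→24, due 34, lateness -10
Patient 1: 24→33, due 28, lateness 5
Patient 4: 33→41, due 19, lateness 22
Patient 2: 41→46, due 36, lateness 10
Maximum = 22.
FIFO (arrival order): Patient 1 Patient 2 Patient 3 Patient 4 Patient 5.
Patient 1: 0→9, due 28, lateness -19
Patient 2: 9→14, due 36, lateness -22
Patient 3: 14→25, due 34, lateness -9
Patient 4: 25→33, due 19, lateness 14
Patient 5: 33→46, due 15, lateness 31
Maximum = 31.
SPT (increasing processing time): Patient 2 Patient 4 Patient 1 Patient 3 Patient 5.
Patient 2: 0→5, due 36, lateness -31
Patient 4: 5→13, due 19, lateness -6
Patient 1: 13→22, due 28, lateness -6
Patient 3: 22→33, due 34, lateness -1
Patient 5: 33→46, due 15, lateness 31
Maximum = 31.
EDD 10, LPT 22, FIFO 31, SPT 31 → minimum 10.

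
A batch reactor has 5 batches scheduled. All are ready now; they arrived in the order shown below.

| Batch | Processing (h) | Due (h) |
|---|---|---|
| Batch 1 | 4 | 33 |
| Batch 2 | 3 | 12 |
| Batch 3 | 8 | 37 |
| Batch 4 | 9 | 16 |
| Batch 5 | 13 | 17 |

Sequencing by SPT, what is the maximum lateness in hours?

20

SPT (increasing processing time): Batch 2 Batch 1 Batch 3 Batch 4 Batch 5.
Batch 2: 0→3, due 12, lateness -9
Batch 1: 3→7, due 33, lateness -26
Batch 3: 7→15, due 37, lateness -22
Batch 4: 15→24, due 16, lateness 8
Batch 5: 24→37, due 17, lateness 20
Maximum = 20.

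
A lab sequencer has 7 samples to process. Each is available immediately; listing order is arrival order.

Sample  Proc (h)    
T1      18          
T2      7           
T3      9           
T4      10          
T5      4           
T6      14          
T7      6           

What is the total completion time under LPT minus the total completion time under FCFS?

34

LPT (decreasing processing time): T1 T6 T4 T3 T2 T7 T5.
T1: 0→18
T6: 18→32
T4: 32→42
T3: 42→51
T2: 51→58
T7: 58→64
T5: 64→68
Sum = 18+32+42+51+58+64+68 = 333.
FIFO (arrival order): T1 T2 T3 T4 T5 T6 T7.
T1: 0→18
T2: 18→25
T3: 25→34
T4: 34→44
T5: 44→48
T6: 48→62
T7: 62→68
Sum = 18+25+34+44+48+62+68 = 299.
Difference = 333 − 299 = 34.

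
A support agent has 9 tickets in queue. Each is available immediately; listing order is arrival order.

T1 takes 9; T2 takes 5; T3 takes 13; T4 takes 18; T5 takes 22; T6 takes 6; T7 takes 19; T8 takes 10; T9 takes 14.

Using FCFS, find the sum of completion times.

545

FIFO (arrival order): T1 T2 T3 T4 T5 T6 T7 T8 T9.
T1: 0→9
T2: 9→14
T3: 14→27
T4: 27→45
T5: 45→67
T6: 67→73
T7: 73→92
T8: 92→102
T9: 102→116
Sum = 9+14+27+45+67+73+92+102+116 = 545.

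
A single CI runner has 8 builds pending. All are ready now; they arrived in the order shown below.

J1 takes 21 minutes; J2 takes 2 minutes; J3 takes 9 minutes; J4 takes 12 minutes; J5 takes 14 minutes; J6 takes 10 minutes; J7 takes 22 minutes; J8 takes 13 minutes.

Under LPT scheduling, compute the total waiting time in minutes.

467

LPT (decreasing processing time): J7 J1 J5 J8 J4 J6 J3 J2.
J7: waits 0, runs 0→22
J1: waits 22, runs 22→43
J5: waits 43, runs 43→57
J8: waits 57, runs 57→70
J4: waits 70, runs 70→82
J6: waits 82, runs 82→92
J3: waits 92, runs 92→101
J2: waits 101, runs 101→103
Sum = 0+22+43+57+70+82+92+101 = 467.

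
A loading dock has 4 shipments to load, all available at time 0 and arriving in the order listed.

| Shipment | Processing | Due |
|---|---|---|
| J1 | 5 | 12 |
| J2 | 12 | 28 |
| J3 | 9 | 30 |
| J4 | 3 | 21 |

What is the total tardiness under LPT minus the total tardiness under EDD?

22

LPT (decreasing processing time): J2 J3 J1 J4.
J2: 0→12, due 28, tardiness 0
J3: 12→21, due 30, tardiness 0
J1: 21→26, due 12, tardiness 14
J4: 26→29, due 21, tardiness 8
Sum = 0+0+14+8 = 22.
EDD (increasing due date): J1 J4 J2 J3.
J1: 0→5, due 12, tardiness 0
J4: 5→8, due 21, tardiness 0
J2: 8→20, due 28, tardiness 0
J3: 20→29, due 30, tardiness 0
Sum = 0+0+0+0 = 0.
Difference = 22 − 0 = 22.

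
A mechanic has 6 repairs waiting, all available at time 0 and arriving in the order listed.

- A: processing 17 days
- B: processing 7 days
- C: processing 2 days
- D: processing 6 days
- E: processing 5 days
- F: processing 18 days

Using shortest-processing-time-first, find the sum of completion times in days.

134

SPT (increasing processing time): C E D B A F.
C: 0→2
E: 2→7
D: 7→13
B: 13→20
A: 20→37
F: 37→55
Sum = 2+7+13+20+37+55 = 134.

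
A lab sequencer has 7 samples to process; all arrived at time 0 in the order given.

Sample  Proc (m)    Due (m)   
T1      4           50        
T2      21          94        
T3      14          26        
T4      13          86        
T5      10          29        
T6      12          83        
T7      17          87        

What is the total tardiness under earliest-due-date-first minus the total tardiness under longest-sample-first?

EDD (increasing due date): T3 T5 T1 T6 T4 T7 T2.
T3: 0→14, due 26, tardiness 0
T5: 14→24, due 29, tardiness 0
T1: 24→28, due 50, tardiness 0
T6: 28→40, due 83, tardiness 0
T4: 40→53, due 86, tardiness 0
T7: 53→70, due 87, tardiness 0
T2: 70→91, due 94, tardiness 0
Sum = 0+0+0+0+0+0+0 = 0.
LPT (decreasing processing time): T2 T7 T3 T4 T6 T5 T1.
T2: 0→21, due 94, tardiness 0
T7: 21→38, due 87, tardiness 0
T3: 38→52, due 26, tardiness 26
T4: 52→65, due 86, tardiness 0
T6: 65→77, due 83, tardiness 0
T5: 77→87, due 29, tardiness 58
T1: 87→91, due 50, tardiness 41
Sum = 0+0+26+0+0+58+41 = 125.
Difference = 0 − 125 = -125.

-125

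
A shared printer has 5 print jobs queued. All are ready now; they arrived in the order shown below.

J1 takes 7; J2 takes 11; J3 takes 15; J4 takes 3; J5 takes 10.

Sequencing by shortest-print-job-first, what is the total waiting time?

SPT (increasing processing time): J4 J1 J5 J2 J3.
J4: waits 0, runs 0→3
J1: waits 3, runs 3→10
J5: waits 10, runs 10→20
J2: waits 20, runs 20→31
J3: waits 31, runs 31→46
Sum = 0+3+10+20+31 = 64.

64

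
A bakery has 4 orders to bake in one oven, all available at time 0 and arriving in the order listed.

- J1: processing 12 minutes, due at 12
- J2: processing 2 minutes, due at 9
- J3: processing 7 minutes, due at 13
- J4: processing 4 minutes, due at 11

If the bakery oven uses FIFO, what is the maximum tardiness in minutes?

14

FIFO (arrival order): J1 J2 J3 J4.
J1: 0→12, due 12, tardiness 0
J2: 12→14, due 9, tardiness 5
J3: 14→21, due 13, tardiness 8
J4: 21→25, due 11, tardiness 14
Maximum = 14.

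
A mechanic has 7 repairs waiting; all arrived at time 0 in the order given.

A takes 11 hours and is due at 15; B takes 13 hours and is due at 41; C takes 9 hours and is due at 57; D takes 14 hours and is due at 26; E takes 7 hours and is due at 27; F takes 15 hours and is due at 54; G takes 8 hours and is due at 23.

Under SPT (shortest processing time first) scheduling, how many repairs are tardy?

SPT (increasing processing time): E G C A B D F.
E: 0→7, due 27, tardiness 0
G: 7→15, due 23, tardiness 0
C: 15→24, due 57, tardiness 0
A: 24→35, due 15, tardiness 20
B: 35→48, due 41, tardiness 7
D: 48→62, due 26, tardiness 36
F: 62→77, due 54, tardiness 23
Late repairs: 4.

4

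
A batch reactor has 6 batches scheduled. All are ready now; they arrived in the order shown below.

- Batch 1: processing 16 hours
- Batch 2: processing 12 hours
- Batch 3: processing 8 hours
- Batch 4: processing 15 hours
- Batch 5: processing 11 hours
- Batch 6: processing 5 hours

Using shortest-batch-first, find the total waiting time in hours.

129

SPT (increasing processing time): Batch 6 Batch 3 Batch 5 Batch 2 Batch 4 Batch 1.
Batch 6: waits 0, runs 0→5
Batch 3: waits 5, runs 5→13
Batch 5: waits 13, runs 13→24
Batch 2: waits 24, runs 24→36
Batch 4: waits 36, runs 36→51
Batch 1: waits 51, runs 51→67
Sum = 0+5+13+24+36+51 = 129.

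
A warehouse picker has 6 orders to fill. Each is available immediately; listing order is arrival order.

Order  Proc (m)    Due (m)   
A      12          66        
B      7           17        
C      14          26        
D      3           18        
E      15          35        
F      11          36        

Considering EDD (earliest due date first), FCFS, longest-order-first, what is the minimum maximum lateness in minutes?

14

EDD (increasing due date): B D C E F A.
B: 0→7, due 17, lateness -10
D: 7→10, due 18, lateness -8
C: 10→24, due 26, lateness -2
E: 24→39, due 35, lateness 4
F: 39→50, due 36, lateness 14
A: 50→62, due 66, lateness -4
Maximum = 14.
FIFO (arrival order): A B C D E F.
A: 0→12, due 66, lateness -54
B: 12→19, due 17, lateness 2
C: 19→33, due 26, lateness 7
D: 33→36, due 18, lateness 18
E: 36→51, due 35, lateness 16
F: 51→62, due 36, lateness 26
Maximum = 26.
LPT (decreasing processing time): E C A F B D.
E: 0→15, due 35, lateness -20
C: 15→29, due 26, lateness 3
A: 29→41, due 66, lateness -25
F: 41→52, due 36, lateness 16
B: 52→59, due 17, lateness 42
D: 59→62, due 18, lateness 44
Maximum = 44.
EDD 14, FIFO 26, LPT 44 → minimum 14.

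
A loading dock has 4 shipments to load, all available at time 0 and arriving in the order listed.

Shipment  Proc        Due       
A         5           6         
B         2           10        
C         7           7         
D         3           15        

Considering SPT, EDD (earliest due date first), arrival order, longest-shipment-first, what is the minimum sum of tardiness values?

SPT (increasing processing time): B D A C.
B: 0→2, due 10, tardiness 0
D: 2→5, due 15, tardiness 0
A: 5→10, due 6, tardiness 4
C: 10→17, due 7, tardiness 10
Sum = 0+0+4+10 = 14.
EDD (increasing due date): A C B D.
A: 0→5, due 6, tardiness 0
C: 5→12, due 7, tardiness 5
B: 12→14, due 10, tardiness 4
D: 14→17, due 15, tardiness 2
Sum = 0+5+4+2 = 11.
FIFO (arrival order): A B C D.
A: 0→5, due 6, tardiness 0
B: 5→7, due 10, tardiness 0
C: 7→14, due 7, tardiness 7
D: 14→17, due 15, tardiness 2
Sum = 0+0+7+2 = 9.
LPT (decreasing processing time): C A D B.
C: 0→7, due 7, tardiness 0
A: 7→12, due 6, tardiness 6
D: 12→15, due 15, tardiness 0
B: 15→17, due 10, tardiness 7
Sum = 0+6+0+7 = 13.
SPT 14, EDD 11, FIFO 9, LPT 13 → minimum 9.

9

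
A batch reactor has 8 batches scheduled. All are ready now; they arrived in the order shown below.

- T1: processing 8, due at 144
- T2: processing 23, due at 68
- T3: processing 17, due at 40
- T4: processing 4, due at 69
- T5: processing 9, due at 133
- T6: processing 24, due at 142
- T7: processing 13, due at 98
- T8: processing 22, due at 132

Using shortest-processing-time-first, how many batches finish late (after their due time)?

2

SPT (increasing processing time): T4 T1 T5 T7 T3 T8 T2 T6.
T4: 0→4, due 69, tardiness 0
T1: 4→12, due 144, tardiness 0
T5: 12→21, due 133, tardiness 0
T7: 21→34, due 98, tardiness 0
T3: 34→51, due 40, tardiness 11
T8: 51→73, due 132, tardiness 0
T2: 73→96, due 68, tardiness 28
T6: 96→120, due 142, tardiness 0
Late batches: 2.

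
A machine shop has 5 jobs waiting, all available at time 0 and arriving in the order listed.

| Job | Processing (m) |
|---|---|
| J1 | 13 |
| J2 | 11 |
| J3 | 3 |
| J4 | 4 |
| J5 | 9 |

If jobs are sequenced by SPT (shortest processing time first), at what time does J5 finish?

16

SPT (increasing processing time): J3 J4 J5 J2 J1.
J3: 0→3
J4: 3→7
J5: 7→16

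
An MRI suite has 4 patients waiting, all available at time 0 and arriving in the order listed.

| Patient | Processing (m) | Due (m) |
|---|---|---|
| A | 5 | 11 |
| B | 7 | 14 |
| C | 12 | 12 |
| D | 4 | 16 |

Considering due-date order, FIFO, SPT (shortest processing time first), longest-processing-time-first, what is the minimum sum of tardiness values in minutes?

18

EDD (increasing due date): A C B D.
A: 0→5, due 11, tardiness 0
C: 5→17, due 12, tardiness 5
B: 17→24, due 14, tardiness 10
D: 24→28, due 16, tardiness 12
Sum = 0+5+10+12 = 27.
FIFO (arrival order): A B C D.
A: 0→5, due 11, tardiness 0
B: 5→12, due 14, tardiness 0
C: 12→24, due 12, tardiness 12
D: 24→28, due 16, tardiness 12
Sum = 0+0+12+12 = 24.
SPT (increasing processing time): D A B C.
D: 0→4, due 16, tardiness 0
A: 4→9, due 11, tardiness 0
B: 9→16, due 14, tardiness 2
C: 16→28, due 12, tardiness 16
Sum = 0+0+2+16 = 18.
LPT (decreasing processing time): C B A D.
C: 0→12, due 12, tardiness 0
B: 12→19, due 14, tardiness 5
A: 19→24, due 11, tardiness 13
D: 24→28, due 16, tardiness 12
Sum = 0+5+13+12 = 30.
EDD 27, FIFO 24, SPT 18, LPT 30 → minimum 18.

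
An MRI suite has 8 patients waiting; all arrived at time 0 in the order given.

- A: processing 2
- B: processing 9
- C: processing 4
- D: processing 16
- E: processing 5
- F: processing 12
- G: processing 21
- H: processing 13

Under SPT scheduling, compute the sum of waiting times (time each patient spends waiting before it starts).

177

SPT (increasing processing time): A C E B F H D G.
A: waits 0, runs 0→2
C: waits 2, runs 2→6
E: waits 6, runs 6→11
B: waits 11, runs 11→20
F: waits 20, runs 20→32
H: waits 32, runs 32→45
D: waits 45, runs 45→61
G: waits 61, runs 61→82
Sum = 0+2+6+11+20+32+45+61 = 177.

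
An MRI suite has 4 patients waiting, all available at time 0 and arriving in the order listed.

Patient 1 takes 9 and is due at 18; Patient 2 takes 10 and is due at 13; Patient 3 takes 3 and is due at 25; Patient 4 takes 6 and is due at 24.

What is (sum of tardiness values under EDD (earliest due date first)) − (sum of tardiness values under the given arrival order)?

-5

EDD (increasing due date): Patient 2 Patient 1 Patient 4 Patient 3.
Patient 2: 0→10, due 13, tardiness 0
Patient 1: 10→19, due 18, tardiness 1
Patient 4: 19→25, due 24, tardiness 1
Patient 3: 25→28, due 25, tardiness 3
Sum = 0+1+1+3 = 5.
FIFO (arrival order): Patient 1 Patient 2 Patient 3 Patient 4.
Patient 1: 0→9, due 18, tardiness 0
Patient 2: 9→19, due 13, tardiness 6
Patient 3: 19→22, due 25, tardiness 0
Patient 4: 22→28, due 24, tardiness 4
Sum = 0+6+0+4 = 10.
Difference = 5 − 10 = -5.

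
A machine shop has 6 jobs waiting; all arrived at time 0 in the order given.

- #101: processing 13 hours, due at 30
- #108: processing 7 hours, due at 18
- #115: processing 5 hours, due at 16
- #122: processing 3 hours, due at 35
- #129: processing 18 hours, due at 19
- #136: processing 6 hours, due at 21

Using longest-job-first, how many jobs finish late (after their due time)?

LPT (decreasing processing time): #129 #101 #108 #136 #115 #122.
#129: 0→18, due 19, tardiness 0
#101: 18→31, due 30, tardiness 1
#108: 31→38, due 18, tardiness 20
#136: 38→44, due 21, tardiness 23
#115: 44→49, due 16, tardiness 33
#122: 49→52, due 35, tardiness 17
Late jobs: 5.

5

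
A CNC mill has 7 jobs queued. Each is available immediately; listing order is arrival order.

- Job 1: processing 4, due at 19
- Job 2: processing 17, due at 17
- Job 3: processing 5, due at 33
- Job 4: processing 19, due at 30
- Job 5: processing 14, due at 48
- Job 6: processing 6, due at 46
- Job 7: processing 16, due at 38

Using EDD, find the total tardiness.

101

EDD (increasing due date): Job 2 Job 1 Job 4 Job 3 Job 7 Job 6 Job 5.
Job 2: 0→17, due 17, tardiness 0
Job 1: 17→21, due 19, tardiness 2
Job 4: 21→40, due 30, tardiness 10
Job 3: 40→45, due 33, tardiness 12
Job 7: 45→61, due 38, tardiness 23
Job 6: 61→67, due 46, tardiness 21
Job 5: 67→81, due 48, tardiness 33
Sum = 0+2+10+12+23+21+33 = 101.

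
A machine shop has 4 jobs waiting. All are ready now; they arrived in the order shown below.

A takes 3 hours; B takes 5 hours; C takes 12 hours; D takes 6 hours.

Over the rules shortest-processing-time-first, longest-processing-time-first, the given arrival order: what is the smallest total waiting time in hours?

25

SPT (increasing processing time): A B D C.
A: waits 0, runs 0→3
B: waits 3, runs 3→8
D: waits 8, runs 8→14
C: waits 14, runs 14→26
Sum = 0+3+8+14 = 25.
LPT (decreasing processing time): C D B A.
C: waits 0, runs 0→12
D: waits 12, runs 12→18
B: waits 18, runs 18→23
A: waits 23, runs 23→26
Sum = 0+12+18+23 = 53.
FIFO (arrival order): A B C D.
A: waits 0, runs 0→3
B: waits 3, runs 3→8
C: waits 8, runs 8→20
D: waits 20, runs 20→26
Sum = 0+3+8+20 = 31.
SPT 25, LPT 53, FIFO 31 → minimum 25.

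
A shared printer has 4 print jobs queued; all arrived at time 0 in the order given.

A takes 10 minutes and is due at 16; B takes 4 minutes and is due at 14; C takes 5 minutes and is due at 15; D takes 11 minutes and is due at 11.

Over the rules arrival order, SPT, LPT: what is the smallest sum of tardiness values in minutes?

FIFO (arrival order): A B C D.
A: 0→10, due 16, tardiness 0
B: 10→14, due 14, tardiness 0
C: 14→19, due 15, tardiness 4
D: 19→30, due 11, tardiness 19
Sum = 0+0+4+19 = 23.
SPT (increasing processing time): B C A D.
B: 0→4, due 14, tardiness 0
C: 4→9, due 15, tardiness 0
A: 9→19, due 16, tardiness 3
D: 19→30, due 11, tardiness 19
Sum = 0+0+3+19 = 22.
LPT (decreasing processing time): D A C B.
D: 0→11, due 11, tardiness 0
A: 11→21, due 16, tardiness 5
C: 21→26, due 15, tardiness 11
B: 26→30, due 14, tardiness 16
Sum = 0+5+11+16 = 32.
FIFO 23, SPT 22, LPT 32 → minimum 22.

22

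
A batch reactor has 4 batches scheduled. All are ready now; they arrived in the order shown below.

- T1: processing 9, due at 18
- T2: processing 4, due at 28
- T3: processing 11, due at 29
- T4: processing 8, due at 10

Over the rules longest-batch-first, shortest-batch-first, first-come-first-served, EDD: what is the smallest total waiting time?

LPT (decreasing processing time): T3 T1 T4 T2.
T3: waits 0, runs 0→11
T1: waits 11, runs 11→20
T4: waits 20, runs 20→28
T2: waits 28, runs 28→32
Sum = 0+11+20+28 = 59.
SPT (increasing processing time): T2 T4 T1 T3.
T2: waits 0, runs 0→4
T4: waits 4, runs 4→12
T1: waits 12, runs 12→21
T3: waits 21, runs 21→32
Sum = 0+4+12+21 = 37.
FIFO (arrival order): T1 T2 T3 T4.
T1: waits 0, runs 0→9
T2: waits 9, runs 9→13
T3: waits 13, runs 13→24
T4: waits 24, runs 24→32
Sum = 0+9+13+24 = 46.
EDD (increasing due date): T4 T1 T2 T3.
T4: waits 0, runs 0→8
T1: waits 8, runs 8→17
T2: waits 17, runs 17→21
T3: waits 21, runs 21→32
Sum = 0+8+17+21 = 46.
LPT 59, SPT 37, FIFO 46, EDD 46 → minimum 37.

37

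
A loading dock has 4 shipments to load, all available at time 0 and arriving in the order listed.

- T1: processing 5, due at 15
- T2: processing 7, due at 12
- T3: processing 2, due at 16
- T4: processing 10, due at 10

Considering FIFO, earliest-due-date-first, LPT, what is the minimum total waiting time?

31

FIFO (arrival order): T1 T2 T3 T4.
T1: waits 0, runs 0→5
T2: waits 5, runs 5→12
T3: waits 12, runs 12→14
T4: waits 14, runs 14→24
Sum = 0+5+12+14 = 31.
EDD (increasing due date): T4 T2 T1 T3.
T4: waits 0, runs 0→10
T2: waits 10, runs 10→17
T1: waits 17, runs 17→22
T3: waits 22, runs 22→24
Sum = 0+10+17+22 = 49.
LPT (decreasing processing time): T4 T2 T1 T3.
T4: waits 0, runs 0→10
T2: waits 10, runs 10→17
T1: waits 17, runs 17→22
T3: waits 22, runs 22→24
Sum = 0+10+17+22 = 49.
FIFO 31, EDD 49, LPT 49 → minimum 31.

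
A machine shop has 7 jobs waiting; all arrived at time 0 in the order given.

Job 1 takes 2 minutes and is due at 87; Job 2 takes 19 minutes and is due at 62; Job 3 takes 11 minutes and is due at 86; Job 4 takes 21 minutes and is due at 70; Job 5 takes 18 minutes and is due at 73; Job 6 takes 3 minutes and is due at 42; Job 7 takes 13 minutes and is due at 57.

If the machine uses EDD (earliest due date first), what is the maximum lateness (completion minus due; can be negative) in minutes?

1

EDD (increasing due date): Job 6 Job 7 Job 2 Job 4 Job 5 Job 3 Job 1.
Job 6: 0→3, due 42, lateness -39
Job 7: 3→16, due 57, lateness -41
Job 2: 16→35, due 62, lateness -27
Job 4: 35→56, due 70, lateness -14
Job 5: 56→74, due 73, lateness 1
Job 3: 74→85, due 86, lateness -1
Job 1: 85→87, due 87, lateness 0
Maximum = 1.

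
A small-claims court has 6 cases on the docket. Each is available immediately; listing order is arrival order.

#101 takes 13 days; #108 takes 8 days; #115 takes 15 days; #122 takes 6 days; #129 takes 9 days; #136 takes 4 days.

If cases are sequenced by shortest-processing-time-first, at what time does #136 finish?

4

SPT (increasing processing time): #136 #122 #108 #129 #101 #115.
#136: 0→4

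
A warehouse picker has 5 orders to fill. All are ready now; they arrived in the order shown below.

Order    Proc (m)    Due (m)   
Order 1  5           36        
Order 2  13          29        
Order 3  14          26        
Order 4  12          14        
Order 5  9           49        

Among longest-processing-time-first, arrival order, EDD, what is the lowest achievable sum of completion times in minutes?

LPT (decreasing processing time): Order 3 Order 2 Order 4 Order 5 Order 1.
Order 3: 0→14
Order 2: 14→27
Order 4: 27→39
Order 5: 39→48
Order 1: 48→53
Sum = 14+27+39+48+53 = 181.
FIFO (arrival order): Order 1 Order 2 Order 3 Order 4 Order 5.
Order 1: 0→5
Order 2: 5→18
Order 3: 18→32
Order 4: 32→44
Order 5: 44→53
Sum = 5+18+32+44+53 = 152.
EDD (increasing due date): Order 4 Order 3 Order 2 Order 1 Order 5.
Order 4: 0→12
Order 3: 12→26
Order 2: 26→39
Order 1: 39→44
Order 5: 44→53
Sum = 12+26+39+44+53 = 174.
LPT 181, FIFO 152, EDD 174 → minimum 152.

152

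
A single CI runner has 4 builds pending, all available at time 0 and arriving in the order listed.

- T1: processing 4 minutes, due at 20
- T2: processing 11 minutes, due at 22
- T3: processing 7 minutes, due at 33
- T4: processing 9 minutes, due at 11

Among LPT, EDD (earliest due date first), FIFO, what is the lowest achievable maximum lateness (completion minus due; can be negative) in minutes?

LPT (decreasing processing time): T2 T4 T3 T1.
T2: 0→11, due 22, lateness -11
T4: 11→20, due 11, lateness 9
T3: 20→27, due 33, lateness -6
T1: 27→31, due 20, lateness 11
Maximum = 11.
EDD (increasing due date): T4 T1 T2 T3.
T4: 0→9, due 11, lateness -2
T1: 9→13, due 20, lateness -7
T2: 13→24, due 22, lateness 2
T3: 24→31, due 33, lateness -2
Maximum = 2.
FIFO (arrival order): T1 T2 T3 T4.
T1: 0→4, due 20, lateness -16
T2: 4→15, due 22, lateness -7
T3: 15→22, due 33, lateness -11
T4: 22→31, due 11, lateness 20
Maximum = 20.
LPT 11, EDD 2, FIFO 20 → minimum 2.

2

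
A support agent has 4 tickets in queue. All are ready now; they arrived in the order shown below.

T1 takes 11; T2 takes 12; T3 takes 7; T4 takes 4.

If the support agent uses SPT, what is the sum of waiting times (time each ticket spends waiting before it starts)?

37

SPT (increasing processing time): T4 T3 T1 T2.
T4: waits 0, runs 0→4
T3: waits 4, runs 4→11
T1: waits 11, runs 11→22
T2: waits 22, runs 22→34
Sum = 0+4+11+22 = 37.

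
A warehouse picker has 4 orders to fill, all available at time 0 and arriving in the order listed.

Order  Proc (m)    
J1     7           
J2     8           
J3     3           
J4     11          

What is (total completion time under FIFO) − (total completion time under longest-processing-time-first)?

-16

FIFO (arrival order): J1 J2 J3 J4.
J1: 0→7
J2: 7→15
J3: 15→18
J4: 18→29
Sum = 7+15+18+29 = 69.
LPT (decreasing processing time): J4 J2 J1 J3.
J4: 0→11
J2: 11→19
J1: 19→26
J3: 26→29
Sum = 11+19+26+29 = 85.
Difference = 69 − 85 = -16.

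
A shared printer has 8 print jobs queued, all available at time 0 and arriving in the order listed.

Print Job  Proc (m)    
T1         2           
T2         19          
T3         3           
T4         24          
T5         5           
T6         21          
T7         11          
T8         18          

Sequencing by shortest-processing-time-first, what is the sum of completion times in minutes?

SPT (increasing processing time): T1 T3 T5 T7 T8 T2 T6 T4.
T1: 0→2
T3: 2→5
T5: 5→10
T7: 10→21
T8: 21→39
T2: 39→58
T6: 58→79
T4: 79→103
Sum = 2+5+10+21+39+58+79+103 = 317.

317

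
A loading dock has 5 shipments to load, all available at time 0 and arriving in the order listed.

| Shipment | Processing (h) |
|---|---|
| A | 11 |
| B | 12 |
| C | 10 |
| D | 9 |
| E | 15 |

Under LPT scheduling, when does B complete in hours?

27

LPT (decreasing processing time): E B A C D.
E: 0→15
B: 15→27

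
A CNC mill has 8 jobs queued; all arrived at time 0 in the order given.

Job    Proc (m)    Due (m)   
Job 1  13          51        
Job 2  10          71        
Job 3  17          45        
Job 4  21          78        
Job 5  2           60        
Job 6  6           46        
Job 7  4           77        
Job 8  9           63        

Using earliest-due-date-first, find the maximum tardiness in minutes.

4

EDD (increasing due date): Job 3 Job 6 Job 1 Job 5 Job 8 Job 2 Job 7 Job 4.
Job 3: 0→17, due 45, tardiness 0
Job 6: 17→23, due 46, tardiness 0
Job 1: 23→36, due 51, tardiness 0
Job 5: 36→38, due 60, tardiness 0
Job 8: 38→47, due 63, tardiness 0
Job 2: 47→57, due 71, tardiness 0
Job 7: 57→61, due 77, tardiness 0
Job 4: 61→82, due 78, tardiness 4
Maximum = 4.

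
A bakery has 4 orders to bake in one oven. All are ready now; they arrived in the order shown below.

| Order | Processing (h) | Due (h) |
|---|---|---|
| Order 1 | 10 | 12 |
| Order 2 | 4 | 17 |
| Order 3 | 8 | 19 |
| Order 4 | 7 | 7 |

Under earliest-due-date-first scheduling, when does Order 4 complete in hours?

7

EDD (increasing due date): Order 4 Order 1 Order 2 Order 3.
Order 4: 0→7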